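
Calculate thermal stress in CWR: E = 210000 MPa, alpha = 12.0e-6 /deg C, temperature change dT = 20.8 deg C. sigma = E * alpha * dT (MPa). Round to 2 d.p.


sigma = E * alpha * dT
sigma = 210000 * 12.0e-6 * 20.8
sigma = 2.52 * 20.8
sigma = 52.42 MPa

52.42


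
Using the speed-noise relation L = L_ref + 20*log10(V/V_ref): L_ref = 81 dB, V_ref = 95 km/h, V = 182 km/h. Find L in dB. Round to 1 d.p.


V/V_ref = 182 / 95 = 1.915789
log10(1.915789) = 0.282348
20 * 0.282348 = 5.647
L = 81 + 5.647 = 86.6 dB

86.6


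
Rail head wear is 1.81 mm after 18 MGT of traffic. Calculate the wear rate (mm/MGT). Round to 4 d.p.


Wear rate = total wear / cumulative tonnage
Rate = 1.81 / 18
Rate = 0.1006 mm/MGT

0.1006


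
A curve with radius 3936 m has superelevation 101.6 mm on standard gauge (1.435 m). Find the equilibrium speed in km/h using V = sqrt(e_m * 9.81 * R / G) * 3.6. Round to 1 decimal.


Convert cant: e = 101.6 mm = 0.1016 m
V_ms = sqrt(0.1016 * 9.81 * 3936 / 1.435)
V_ms = sqrt(2733.794743) = 52.2857 m/s
V = 52.2857 * 3.6 = 188.2 km/h

188.2


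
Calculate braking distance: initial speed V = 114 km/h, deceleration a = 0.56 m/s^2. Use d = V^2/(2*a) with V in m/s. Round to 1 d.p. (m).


Convert speed: V = 114 / 3.6 = 31.6667 m/s
V^2 = 1002.7778
d = 1002.7778 / (2 * 0.56)
d = 1002.7778 / 1.12
d = 895.3 m

895.3


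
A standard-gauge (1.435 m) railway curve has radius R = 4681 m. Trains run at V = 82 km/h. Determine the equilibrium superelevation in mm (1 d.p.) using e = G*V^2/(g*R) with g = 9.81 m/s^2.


Convert speed: V = 82 / 3.6 = 22.7778 m/s
Apply formula: e = 1.435 * 22.7778^2 / (9.81 * 4681)
e = 1.435 * 518.8272 / 45920.61
e = 0.016213 m = 16.2 mm

16.2


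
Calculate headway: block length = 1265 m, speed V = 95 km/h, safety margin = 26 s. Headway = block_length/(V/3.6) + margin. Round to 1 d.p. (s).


V = 95 / 3.6 = 26.3889 m/s
Block traversal time = 1265 / 26.3889 = 47.9368 s
Headway = 47.9368 + 26
Headway = 73.9 s

73.9


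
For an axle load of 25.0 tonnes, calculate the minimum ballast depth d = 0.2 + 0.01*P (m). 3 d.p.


d = 0.2 + 0.01 * 25.0
d = 0.2 + 0.25
d = 0.450 m

0.450


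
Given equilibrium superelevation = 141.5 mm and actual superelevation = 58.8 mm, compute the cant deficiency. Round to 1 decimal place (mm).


Cant deficiency = equilibrium cant - actual cant
CD = 141.5 - 58.8
CD = 82.7 mm

82.7


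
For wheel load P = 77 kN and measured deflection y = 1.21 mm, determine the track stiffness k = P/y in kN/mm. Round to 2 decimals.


Track stiffness k = P / y
k = 77 / 1.21
k = 63.64 kN/mm

63.64


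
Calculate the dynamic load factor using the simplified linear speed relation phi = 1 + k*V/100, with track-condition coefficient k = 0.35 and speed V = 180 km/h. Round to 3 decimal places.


phi = 1 + k * V / 100
phi = 1 + 0.35 * 180 / 100
phi = 1 + 0.63
phi = 1.630

1.630


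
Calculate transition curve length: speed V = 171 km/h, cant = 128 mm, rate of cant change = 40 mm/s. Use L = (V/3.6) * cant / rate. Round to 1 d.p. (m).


Convert speed: V = 171 / 3.6 = 47.5 m/s
L = 47.5 * 128 / 40
L = 6080.0 / 40
L = 152.0 m

152.0


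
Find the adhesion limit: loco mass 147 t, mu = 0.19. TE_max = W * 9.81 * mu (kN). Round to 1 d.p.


TE_max = W * g * mu
TE_max = 147 * 9.81 * 0.19
TE_max = 1442.07 * 0.19
TE_max = 274.0 kN

274.0


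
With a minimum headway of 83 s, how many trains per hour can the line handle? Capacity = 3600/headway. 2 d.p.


Capacity = 3600 / headway
Capacity = 3600 / 83
Capacity = 43.37 trains/hour

43.37


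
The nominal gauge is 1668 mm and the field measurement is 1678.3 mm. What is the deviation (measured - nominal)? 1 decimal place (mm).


Deviation = measured - nominal
Deviation = 1678.3 - 1668
Deviation = 10.3 mm

10.3


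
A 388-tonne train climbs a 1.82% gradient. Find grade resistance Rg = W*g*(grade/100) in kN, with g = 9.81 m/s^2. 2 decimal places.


Rg = W * 9.81 * grade / 100
Rg = 388 * 9.81 * 1.82 / 100
Rg = 3806.28 * 0.0182
Rg = 69.27 kN

69.27


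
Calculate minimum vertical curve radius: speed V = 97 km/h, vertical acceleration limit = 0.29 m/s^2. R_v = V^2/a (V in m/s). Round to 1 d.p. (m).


Convert speed: V = 97 / 3.6 = 26.9444 m/s
V^2 = 726.0031 m^2/s^2
R_v = 726.0031 / 0.29
R_v = 2503.5 m

2503.5


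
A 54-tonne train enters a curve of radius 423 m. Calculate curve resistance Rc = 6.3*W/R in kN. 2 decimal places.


Rc = 6.3 * W / R
Rc = 6.3 * 54 / 423
Rc = 340.2 / 423
Rc = 0.80 kN

0.80


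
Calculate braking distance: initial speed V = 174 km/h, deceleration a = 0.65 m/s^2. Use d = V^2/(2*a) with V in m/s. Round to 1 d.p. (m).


Convert speed: V = 174 / 3.6 = 48.3333 m/s
V^2 = 2336.1111
d = 2336.1111 / (2 * 0.65)
d = 2336.1111 / 1.3
d = 1797.0 m

1797.0


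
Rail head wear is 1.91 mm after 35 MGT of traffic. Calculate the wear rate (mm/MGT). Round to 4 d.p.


Wear rate = total wear / cumulative tonnage
Rate = 1.91 / 35
Rate = 0.0546 mm/MGT

0.0546


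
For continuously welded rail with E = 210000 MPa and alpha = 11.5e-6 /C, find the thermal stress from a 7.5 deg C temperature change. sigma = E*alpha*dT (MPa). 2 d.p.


sigma = E * alpha * dT
sigma = 210000 * 11.5e-6 * 7.5
sigma = 2.415 * 7.5
sigma = 18.11 MPa

18.11


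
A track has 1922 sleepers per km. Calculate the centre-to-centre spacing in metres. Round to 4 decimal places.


Spacing = 1000 m / number of sleepers
Spacing = 1000 / 1922
Spacing = 0.5203 m

0.5203


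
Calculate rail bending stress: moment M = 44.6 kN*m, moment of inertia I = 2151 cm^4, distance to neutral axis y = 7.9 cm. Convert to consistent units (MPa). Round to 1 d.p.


Convert units:
M = 44.6 kN*m = 44600000 N*mm
y = 7.9 cm = 79 mm
I = 2151 cm^4 = 21510000 mm^4
sigma = 44600000 * 79 / 21510000
sigma = 163.8 MPa

163.8


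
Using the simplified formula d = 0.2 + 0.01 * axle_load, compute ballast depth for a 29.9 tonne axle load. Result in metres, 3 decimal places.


d = 0.2 + 0.01 * 29.9
d = 0.2 + 0.299
d = 0.499 m

0.499


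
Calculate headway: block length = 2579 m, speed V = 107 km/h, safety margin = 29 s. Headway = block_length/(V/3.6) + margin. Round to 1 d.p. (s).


V = 107 / 3.6 = 29.7222 m/s
Block traversal time = 2579 / 29.7222 = 86.7701 s
Headway = 86.7701 + 29
Headway = 115.8 s

115.8


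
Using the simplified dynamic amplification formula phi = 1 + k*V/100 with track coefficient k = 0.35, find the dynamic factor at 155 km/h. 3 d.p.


phi = 1 + k * V / 100
phi = 1 + 0.35 * 155 / 100
phi = 1 + 0.5425
phi = 1.543

1.543


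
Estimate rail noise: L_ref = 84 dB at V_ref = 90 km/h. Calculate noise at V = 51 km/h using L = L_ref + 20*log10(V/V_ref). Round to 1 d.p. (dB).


V/V_ref = 51 / 90 = 0.566667
log10(0.566667) = -0.246672
20 * -0.246672 = -4.9334
L = 84 + -4.9334 = 79.1 dB

79.1


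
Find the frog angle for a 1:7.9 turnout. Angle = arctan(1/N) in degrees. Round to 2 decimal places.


1/N = 1/7.9 = 0.126582
angle = arctan(0.126582) = 0.125913 rad
angle = 0.125913 * 180/pi = 7.21 degrees

7.21


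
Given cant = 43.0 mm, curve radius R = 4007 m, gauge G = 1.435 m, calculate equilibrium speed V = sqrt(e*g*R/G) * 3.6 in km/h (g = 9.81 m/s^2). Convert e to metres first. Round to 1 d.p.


Convert cant: e = 43.0 mm = 0.0430 m
V_ms = sqrt(0.0430 * 9.81 * 4007 / 1.435)
V_ms = sqrt(1177.89046) = 34.3204 m/s
V = 34.3204 * 3.6 = 123.6 km/h

123.6


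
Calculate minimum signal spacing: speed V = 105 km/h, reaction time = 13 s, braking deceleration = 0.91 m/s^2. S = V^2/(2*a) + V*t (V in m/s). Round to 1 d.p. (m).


V = 105 / 3.6 = 29.1667 m/s
Braking distance = 29.1667^2 / (2*0.91) = 467.4145 m
Sighting distance = 29.1667 * 13 = 379.1667 m
S = 467.4145 + 379.1667 = 846.6 m

846.6


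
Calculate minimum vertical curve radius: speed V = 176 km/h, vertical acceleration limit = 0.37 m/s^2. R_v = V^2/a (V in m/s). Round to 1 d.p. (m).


Convert speed: V = 176 / 3.6 = 48.8889 m/s
V^2 = 2390.1235 m^2/s^2
R_v = 2390.1235 / 0.37
R_v = 6459.8 m

6459.8


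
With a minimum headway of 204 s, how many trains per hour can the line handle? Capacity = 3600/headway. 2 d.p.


Capacity = 3600 / headway
Capacity = 3600 / 204
Capacity = 17.65 trains/hour

17.65


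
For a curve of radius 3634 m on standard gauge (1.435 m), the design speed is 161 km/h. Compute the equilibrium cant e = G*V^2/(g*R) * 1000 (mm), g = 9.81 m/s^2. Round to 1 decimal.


Convert speed: V = 161 / 3.6 = 44.7222 m/s
Apply formula: e = 1.435 * 44.7222^2 / (9.81 * 3634)
e = 1.435 * 2000.0772 / 35649.54
e = 0.080509 m = 80.5 mm

80.5


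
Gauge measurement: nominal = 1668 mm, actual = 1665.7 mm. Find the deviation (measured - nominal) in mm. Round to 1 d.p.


Deviation = measured - nominal
Deviation = 1665.7 - 1668
Deviation = -2.3 mm

-2.3


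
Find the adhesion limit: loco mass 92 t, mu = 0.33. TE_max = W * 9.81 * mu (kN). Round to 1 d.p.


TE_max = W * g * mu
TE_max = 92 * 9.81 * 0.33
TE_max = 902.52 * 0.33
TE_max = 297.8 kN

297.8


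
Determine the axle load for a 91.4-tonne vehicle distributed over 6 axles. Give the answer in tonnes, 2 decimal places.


Load per axle = total weight / number of axles
Load = 91.4 / 6
Load = 15.23 tonnes

15.23


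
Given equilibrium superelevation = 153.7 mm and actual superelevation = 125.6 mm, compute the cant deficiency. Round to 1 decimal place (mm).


Cant deficiency = equilibrium cant - actual cant
CD = 153.7 - 125.6
CD = 28.1 mm

28.1


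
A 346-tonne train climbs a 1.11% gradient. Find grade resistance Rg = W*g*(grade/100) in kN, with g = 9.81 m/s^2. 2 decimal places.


Rg = W * 9.81 * grade / 100
Rg = 346 * 9.81 * 1.11 / 100
Rg = 3394.26 * 0.0111
Rg = 37.68 kN

37.68


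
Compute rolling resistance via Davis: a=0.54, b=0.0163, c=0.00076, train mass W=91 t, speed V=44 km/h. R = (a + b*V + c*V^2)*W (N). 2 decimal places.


b*V = 0.0163 * 44 = 0.7172
c*V^2 = 0.00076 * 1936 = 1.47136
R_per_t = 0.54 + 0.7172 + 1.47136 = 2.72856 N/t
R_total = 2.72856 * 91 = 248.30 N

248.30


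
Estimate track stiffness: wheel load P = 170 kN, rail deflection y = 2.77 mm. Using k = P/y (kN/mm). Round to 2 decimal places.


Track stiffness k = P / y
k = 170 / 2.77
k = 61.37 kN/mm

61.37


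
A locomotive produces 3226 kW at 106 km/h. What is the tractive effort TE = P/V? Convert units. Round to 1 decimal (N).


Convert: P = 3226 kW = 3226000 W
V = 106 / 3.6 = 29.4444 m/s
TE = 3226000 / 29.4444
TE = 109562.3 N

109562.3


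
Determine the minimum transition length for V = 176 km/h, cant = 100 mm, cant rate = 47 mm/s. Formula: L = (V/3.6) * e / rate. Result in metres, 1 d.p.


Convert speed: V = 176 / 3.6 = 48.8889 m/s
L = 48.8889 * 100 / 47
L = 4888.8889 / 47
L = 104.0 m

104.0


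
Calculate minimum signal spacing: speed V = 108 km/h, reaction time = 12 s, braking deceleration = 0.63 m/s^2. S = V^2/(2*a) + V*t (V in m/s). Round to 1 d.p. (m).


V = 108 / 3.6 = 30.0 m/s
Braking distance = 30.0^2 / (2*0.63) = 714.2857 m
Sighting distance = 30.0 * 12 = 360.0 m
S = 714.2857 + 360.0 = 1074.3 m

1074.3


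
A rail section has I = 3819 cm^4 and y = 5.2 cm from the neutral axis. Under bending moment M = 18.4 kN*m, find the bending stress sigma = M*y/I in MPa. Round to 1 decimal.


Convert units:
M = 18.4 kN*m = 18400000 N*mm
y = 5.2 cm = 52 mm
I = 3819 cm^4 = 38190000 mm^4
sigma = 18400000 * 52 / 38190000
sigma = 25.1 MPa

25.1


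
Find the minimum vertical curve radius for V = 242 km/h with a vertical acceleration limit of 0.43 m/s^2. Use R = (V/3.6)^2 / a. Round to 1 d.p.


Convert speed: V = 242 / 3.6 = 67.2222 m/s
V^2 = 4518.8272 m^2/s^2
R_v = 4518.8272 / 0.43
R_v = 10508.9 m

10508.9


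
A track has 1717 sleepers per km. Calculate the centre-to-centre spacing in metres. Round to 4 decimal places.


Spacing = 1000 m / number of sleepers
Spacing = 1000 / 1717
Spacing = 0.5824 m

0.5824


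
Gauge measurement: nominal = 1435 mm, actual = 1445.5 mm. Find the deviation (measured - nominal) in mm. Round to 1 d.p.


Deviation = measured - nominal
Deviation = 1445.5 - 1435
Deviation = 10.5 mm

10.5


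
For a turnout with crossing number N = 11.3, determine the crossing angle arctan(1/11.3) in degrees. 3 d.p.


1/N = 1/11.3 = 0.088496
angle = arctan(0.088496) = 0.088266 rad
angle = 0.088266 * 180/pi = 5.057 degrees

5.057


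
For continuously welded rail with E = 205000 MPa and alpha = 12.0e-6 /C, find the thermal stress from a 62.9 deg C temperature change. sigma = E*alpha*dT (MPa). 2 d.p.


sigma = E * alpha * dT
sigma = 205000 * 12.0e-6 * 62.9
sigma = 2.46 * 62.9
sigma = 154.73 MPa

154.73


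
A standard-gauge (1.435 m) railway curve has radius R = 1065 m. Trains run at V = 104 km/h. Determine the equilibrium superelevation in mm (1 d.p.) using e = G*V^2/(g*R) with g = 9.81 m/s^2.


Convert speed: V = 104 / 3.6 = 28.8889 m/s
Apply formula: e = 1.435 * 28.8889^2 / (9.81 * 1065)
e = 1.435 * 834.5679 / 10447.65
e = 0.114629 m = 114.6 mm

114.6


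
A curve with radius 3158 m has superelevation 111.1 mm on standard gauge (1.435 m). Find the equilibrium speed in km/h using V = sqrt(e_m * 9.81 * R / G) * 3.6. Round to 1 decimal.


Convert cant: e = 111.1 mm = 0.1111 m
V_ms = sqrt(0.1111 * 9.81 * 3158 / 1.435)
V_ms = sqrt(2398.519706) = 48.9747 m/s
V = 48.9747 * 3.6 = 176.3 km/h

176.3


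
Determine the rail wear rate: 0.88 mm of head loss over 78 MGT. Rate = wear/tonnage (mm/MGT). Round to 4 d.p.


Wear rate = total wear / cumulative tonnage
Rate = 0.88 / 78
Rate = 0.0113 mm/MGT

0.0113


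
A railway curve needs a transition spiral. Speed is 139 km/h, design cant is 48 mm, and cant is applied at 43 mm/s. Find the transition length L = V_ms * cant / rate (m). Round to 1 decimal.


Convert speed: V = 139 / 3.6 = 38.6111 m/s
L = 38.6111 * 48 / 43
L = 1853.3333 / 43
L = 43.1 m

43.1


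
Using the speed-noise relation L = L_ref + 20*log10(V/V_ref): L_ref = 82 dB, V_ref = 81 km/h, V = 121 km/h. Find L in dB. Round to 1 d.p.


V/V_ref = 121 / 81 = 1.493827
log10(1.493827) = 0.1743
20 * 0.1743 = 3.486
L = 82 + 3.486 = 85.5 dB

85.5


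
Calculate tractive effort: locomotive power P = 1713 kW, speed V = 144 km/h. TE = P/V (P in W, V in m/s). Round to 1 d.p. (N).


Convert: P = 1713 kW = 1713000 W
V = 144 / 3.6 = 40.0 m/s
TE = 1713000 / 40.0
TE = 42825.0 N

42825.0


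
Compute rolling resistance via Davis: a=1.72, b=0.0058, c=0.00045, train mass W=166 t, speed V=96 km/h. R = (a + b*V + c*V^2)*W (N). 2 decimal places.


b*V = 0.0058 * 96 = 0.5568
c*V^2 = 0.00045 * 9216 = 4.1472
R_per_t = 1.72 + 0.5568 + 4.1472 = 6.424 N/t
R_total = 6.424 * 166 = 1066.38 N

1066.38


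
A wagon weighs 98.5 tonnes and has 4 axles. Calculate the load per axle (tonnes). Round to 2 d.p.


Load per axle = total weight / number of axles
Load = 98.5 / 4
Load = 24.63 tonnes

24.63


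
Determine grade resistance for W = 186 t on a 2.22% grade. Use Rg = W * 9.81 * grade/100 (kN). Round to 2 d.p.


Rg = W * 9.81 * grade / 100
Rg = 186 * 9.81 * 2.22 / 100
Rg = 1824.66 * 0.0222
Rg = 40.51 kN

40.51


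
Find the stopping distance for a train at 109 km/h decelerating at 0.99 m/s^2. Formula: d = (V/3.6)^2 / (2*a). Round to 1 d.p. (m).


Convert speed: V = 109 / 3.6 = 30.2778 m/s
V^2 = 916.7438
d = 916.7438 / (2 * 0.99)
d = 916.7438 / 1.98
d = 463.0 m

463.0


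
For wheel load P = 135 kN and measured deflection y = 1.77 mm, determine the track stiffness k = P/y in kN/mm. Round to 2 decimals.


Track stiffness k = P / y
k = 135 / 1.77
k = 76.27 kN/mm

76.27


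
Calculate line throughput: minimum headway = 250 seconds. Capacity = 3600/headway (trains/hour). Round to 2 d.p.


Capacity = 3600 / headway
Capacity = 3600 / 250
Capacity = 14.40 trains/hour

14.40


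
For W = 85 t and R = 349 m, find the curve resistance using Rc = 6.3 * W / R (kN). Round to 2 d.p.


Rc = 6.3 * W / R
Rc = 6.3 * 85 / 349
Rc = 535.5 / 349
Rc = 1.53 kN

1.53


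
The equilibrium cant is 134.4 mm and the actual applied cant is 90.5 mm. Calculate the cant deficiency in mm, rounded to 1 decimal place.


Cant deficiency = equilibrium cant - actual cant
CD = 134.4 - 90.5
CD = 43.9 mm

43.9


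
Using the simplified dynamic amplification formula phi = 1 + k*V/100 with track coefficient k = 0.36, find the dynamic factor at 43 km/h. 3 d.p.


phi = 1 + k * V / 100
phi = 1 + 0.36 * 43 / 100
phi = 1 + 0.1548
phi = 1.155

1.155


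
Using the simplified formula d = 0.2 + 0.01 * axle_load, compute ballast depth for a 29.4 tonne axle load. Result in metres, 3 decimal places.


d = 0.2 + 0.01 * 29.4
d = 0.2 + 0.294
d = 0.494 m

0.494


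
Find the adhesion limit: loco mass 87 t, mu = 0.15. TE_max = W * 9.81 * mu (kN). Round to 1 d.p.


TE_max = W * g * mu
TE_max = 87 * 9.81 * 0.15
TE_max = 853.47 * 0.15
TE_max = 128.0 kN

128.0


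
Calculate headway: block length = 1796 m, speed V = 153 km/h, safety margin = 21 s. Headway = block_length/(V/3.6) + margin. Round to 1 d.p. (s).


V = 153 / 3.6 = 42.5 m/s
Block traversal time = 1796 / 42.5 = 42.2588 s
Headway = 42.2588 + 21
Headway = 63.3 s

63.3


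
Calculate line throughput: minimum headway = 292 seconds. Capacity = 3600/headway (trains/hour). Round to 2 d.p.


Capacity = 3600 / headway
Capacity = 3600 / 292
Capacity = 12.33 trains/hour

12.33


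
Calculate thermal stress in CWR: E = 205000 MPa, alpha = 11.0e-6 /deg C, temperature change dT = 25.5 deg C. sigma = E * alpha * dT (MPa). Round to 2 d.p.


sigma = E * alpha * dT
sigma = 205000 * 11.0e-6 * 25.5
sigma = 2.255 * 25.5
sigma = 57.50 MPa

57.50


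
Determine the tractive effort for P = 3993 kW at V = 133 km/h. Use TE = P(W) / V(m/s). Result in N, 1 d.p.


Convert: P = 3993 kW = 3993000 W
V = 133 / 3.6 = 36.9444 m/s
TE = 3993000 / 36.9444
TE = 108081.2 N

108081.2


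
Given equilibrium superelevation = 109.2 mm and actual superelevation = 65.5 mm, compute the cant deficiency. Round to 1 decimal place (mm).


Cant deficiency = equilibrium cant - actual cant
CD = 109.2 - 65.5
CD = 43.7 mm

43.7


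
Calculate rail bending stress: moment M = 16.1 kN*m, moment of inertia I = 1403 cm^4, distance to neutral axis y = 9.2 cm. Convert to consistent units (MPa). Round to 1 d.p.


Convert units:
M = 16.1 kN*m = 16100000 N*mm
y = 9.2 cm = 92 mm
I = 1403 cm^4 = 14030000 mm^4
sigma = 16100000 * 92 / 14030000
sigma = 105.6 MPa

105.6


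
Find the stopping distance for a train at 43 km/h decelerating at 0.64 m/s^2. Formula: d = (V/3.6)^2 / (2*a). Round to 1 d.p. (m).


Convert speed: V = 43 / 3.6 = 11.9444 m/s
V^2 = 142.6698
d = 142.6698 / (2 * 0.64)
d = 142.6698 / 1.28
d = 111.5 m

111.5


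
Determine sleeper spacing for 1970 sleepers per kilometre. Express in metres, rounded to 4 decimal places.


Spacing = 1000 m / number of sleepers
Spacing = 1000 / 1970
Spacing = 0.5076 m

0.5076


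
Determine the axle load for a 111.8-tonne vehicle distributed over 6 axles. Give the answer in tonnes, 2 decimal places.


Load per axle = total weight / number of axles
Load = 111.8 / 6
Load = 18.63 tonnes

18.63


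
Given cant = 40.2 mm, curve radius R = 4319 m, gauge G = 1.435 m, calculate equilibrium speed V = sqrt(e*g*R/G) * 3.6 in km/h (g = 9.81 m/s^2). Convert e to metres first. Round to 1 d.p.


Convert cant: e = 40.2 mm = 0.0402 m
V_ms = sqrt(0.0402 * 9.81 * 4319 / 1.435)
V_ms = sqrt(1186.933434) = 34.4519 m/s
V = 34.4519 * 3.6 = 124.0 km/h

124.0


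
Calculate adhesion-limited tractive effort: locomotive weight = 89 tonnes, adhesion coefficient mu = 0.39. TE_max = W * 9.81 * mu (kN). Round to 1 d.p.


TE_max = W * g * mu
TE_max = 89 * 9.81 * 0.39
TE_max = 873.09 * 0.39
TE_max = 340.5 kN

340.5


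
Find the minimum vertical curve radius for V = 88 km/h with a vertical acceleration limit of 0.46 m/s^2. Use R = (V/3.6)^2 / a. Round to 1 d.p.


Convert speed: V = 88 / 3.6 = 24.4444 m/s
V^2 = 597.5309 m^2/s^2
R_v = 597.5309 / 0.46
R_v = 1299.0 m

1299.0


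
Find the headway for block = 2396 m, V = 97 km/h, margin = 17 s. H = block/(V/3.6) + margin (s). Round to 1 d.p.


V = 97 / 3.6 = 26.9444 m/s
Block traversal time = 2396 / 26.9444 = 88.9237 s
Headway = 88.9237 + 17
Headway = 105.9 s

105.9


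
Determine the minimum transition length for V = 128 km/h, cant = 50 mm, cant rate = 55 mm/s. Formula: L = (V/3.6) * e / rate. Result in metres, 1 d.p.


Convert speed: V = 128 / 3.6 = 35.5556 m/s
L = 35.5556 * 50 / 55
L = 1777.7778 / 55
L = 32.3 m

32.3


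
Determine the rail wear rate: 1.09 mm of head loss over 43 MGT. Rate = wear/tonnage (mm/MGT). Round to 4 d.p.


Wear rate = total wear / cumulative tonnage
Rate = 1.09 / 43
Rate = 0.0253 mm/MGT

0.0253


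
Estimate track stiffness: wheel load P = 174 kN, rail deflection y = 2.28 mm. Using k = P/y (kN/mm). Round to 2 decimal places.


Track stiffness k = P / y
k = 174 / 2.28
k = 76.32 kN/mm

76.32


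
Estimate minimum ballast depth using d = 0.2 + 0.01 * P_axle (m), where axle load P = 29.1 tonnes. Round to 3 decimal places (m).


d = 0.2 + 0.01 * 29.1
d = 0.2 + 0.291
d = 0.491 m

0.491


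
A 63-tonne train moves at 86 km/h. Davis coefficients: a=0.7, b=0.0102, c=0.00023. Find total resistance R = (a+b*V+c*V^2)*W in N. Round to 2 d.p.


b*V = 0.0102 * 86 = 0.8772
c*V^2 = 0.00023 * 7396 = 1.70108
R_per_t = 0.7 + 0.8772 + 1.70108 = 3.27828 N/t
R_total = 3.27828 * 63 = 206.53 N

206.53


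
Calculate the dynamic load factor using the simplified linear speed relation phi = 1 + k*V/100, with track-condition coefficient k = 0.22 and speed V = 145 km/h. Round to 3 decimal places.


phi = 1 + k * V / 100
phi = 1 + 0.22 * 145 / 100
phi = 1 + 0.319
phi = 1.319

1.319


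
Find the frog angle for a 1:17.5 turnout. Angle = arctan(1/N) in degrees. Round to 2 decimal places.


1/N = 1/17.5 = 0.057143
angle = arctan(0.057143) = 0.057081 rad
angle = 0.057081 * 180/pi = 3.27 degrees

3.27


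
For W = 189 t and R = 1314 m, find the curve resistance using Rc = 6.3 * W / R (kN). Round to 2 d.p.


Rc = 6.3 * W / R
Rc = 6.3 * 189 / 1314
Rc = 1190.7 / 1314
Rc = 0.91 kN

0.91


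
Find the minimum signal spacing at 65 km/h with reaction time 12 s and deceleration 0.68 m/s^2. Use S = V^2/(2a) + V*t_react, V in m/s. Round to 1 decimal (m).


V = 65 / 3.6 = 18.0556 m/s
Braking distance = 18.0556^2 / (2*0.68) = 239.7082 m
Sighting distance = 18.0556 * 12 = 216.6667 m
S = 239.7082 + 216.6667 = 456.4 m

456.4


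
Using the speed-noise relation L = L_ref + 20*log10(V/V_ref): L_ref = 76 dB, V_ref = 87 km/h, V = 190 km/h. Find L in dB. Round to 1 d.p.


V/V_ref = 190 / 87 = 2.183908
log10(2.183908) = 0.339234
20 * 0.339234 = 6.7847
L = 76 + 6.7847 = 82.8 dB

82.8


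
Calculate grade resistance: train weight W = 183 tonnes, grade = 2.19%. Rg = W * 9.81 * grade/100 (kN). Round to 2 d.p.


Rg = W * 9.81 * grade / 100
Rg = 183 * 9.81 * 2.19 / 100
Rg = 1795.23 * 0.0219
Rg = 39.32 kN

39.32


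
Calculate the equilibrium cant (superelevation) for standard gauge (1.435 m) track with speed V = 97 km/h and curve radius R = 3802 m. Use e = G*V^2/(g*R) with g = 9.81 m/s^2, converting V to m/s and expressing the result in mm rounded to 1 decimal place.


Convert speed: V = 97 / 3.6 = 26.9444 m/s
Apply formula: e = 1.435 * 26.9444^2 / (9.81 * 3802)
e = 1.435 * 726.0031 / 37297.62
e = 0.027932 m = 27.9 mm

27.9


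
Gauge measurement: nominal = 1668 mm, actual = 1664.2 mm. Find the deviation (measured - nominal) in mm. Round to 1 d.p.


Deviation = measured - nominal
Deviation = 1664.2 - 1668
Deviation = -3.8 mm

-3.8


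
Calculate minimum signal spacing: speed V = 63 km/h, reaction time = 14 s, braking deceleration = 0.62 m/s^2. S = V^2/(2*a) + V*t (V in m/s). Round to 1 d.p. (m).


V = 63 / 3.6 = 17.5 m/s
Braking distance = 17.5^2 / (2*0.62) = 246.9758 m
Sighting distance = 17.5 * 14 = 245.0 m
S = 246.9758 + 245.0 = 492.0 m

492.0


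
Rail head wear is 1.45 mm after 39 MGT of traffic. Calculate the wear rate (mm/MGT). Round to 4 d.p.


Wear rate = total wear / cumulative tonnage
Rate = 1.45 / 39
Rate = 0.0372 mm/MGT

0.0372


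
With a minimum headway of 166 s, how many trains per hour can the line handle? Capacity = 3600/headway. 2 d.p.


Capacity = 3600 / headway
Capacity = 3600 / 166
Capacity = 21.69 trains/hour

21.69


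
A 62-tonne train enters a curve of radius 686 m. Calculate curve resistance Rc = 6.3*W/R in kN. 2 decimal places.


Rc = 6.3 * W / R
Rc = 6.3 * 62 / 686
Rc = 390.6 / 686
Rc = 0.57 kN

0.57


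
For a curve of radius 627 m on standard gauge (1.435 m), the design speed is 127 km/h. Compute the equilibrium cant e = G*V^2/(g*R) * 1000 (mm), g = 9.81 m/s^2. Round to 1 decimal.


Convert speed: V = 127 / 3.6 = 35.2778 m/s
Apply formula: e = 1.435 * 35.2778^2 / (9.81 * 627)
e = 1.435 * 1244.5216 / 6150.87
e = 0.290347 m = 290.3 mm

290.3


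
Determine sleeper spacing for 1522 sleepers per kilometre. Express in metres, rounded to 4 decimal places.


Spacing = 1000 m / number of sleepers
Spacing = 1000 / 1522
Spacing = 0.6570 m

0.6570


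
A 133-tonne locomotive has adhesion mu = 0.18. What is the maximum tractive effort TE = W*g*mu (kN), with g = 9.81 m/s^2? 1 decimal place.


TE_max = W * g * mu
TE_max = 133 * 9.81 * 0.18
TE_max = 1304.73 * 0.18
TE_max = 234.9 kN

234.9


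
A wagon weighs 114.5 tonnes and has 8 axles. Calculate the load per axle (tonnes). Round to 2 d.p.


Load per axle = total weight / number of axles
Load = 114.5 / 8
Load = 14.31 tonnes

14.31


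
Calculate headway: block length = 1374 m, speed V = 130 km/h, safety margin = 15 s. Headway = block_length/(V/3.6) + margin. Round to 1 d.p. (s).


V = 130 / 3.6 = 36.1111 m/s
Block traversal time = 1374 / 36.1111 = 38.0492 s
Headway = 38.0492 + 15
Headway = 53.0 s

53.0


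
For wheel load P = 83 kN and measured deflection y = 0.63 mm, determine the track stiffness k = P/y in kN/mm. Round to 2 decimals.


Track stiffness k = P / y
k = 83 / 0.63
k = 131.75 kN/mm

131.75


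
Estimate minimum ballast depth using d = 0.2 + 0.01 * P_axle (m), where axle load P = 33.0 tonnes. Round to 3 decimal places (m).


d = 0.2 + 0.01 * 33.0
d = 0.2 + 0.33
d = 0.530 m

0.530


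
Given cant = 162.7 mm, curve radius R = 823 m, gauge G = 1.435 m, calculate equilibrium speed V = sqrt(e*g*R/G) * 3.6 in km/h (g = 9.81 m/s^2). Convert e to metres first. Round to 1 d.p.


Convert cant: e = 162.7 mm = 0.1627 m
V_ms = sqrt(0.1627 * 9.81 * 823 / 1.435)
V_ms = sqrt(915.386482) = 30.2554 m/s
V = 30.2554 * 3.6 = 108.9 km/h

108.9


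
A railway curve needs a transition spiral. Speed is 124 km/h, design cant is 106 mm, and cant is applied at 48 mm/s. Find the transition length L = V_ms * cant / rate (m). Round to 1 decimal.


Convert speed: V = 124 / 3.6 = 34.4444 m/s
L = 34.4444 * 106 / 48
L = 3651.1111 / 48
L = 76.1 m

76.1


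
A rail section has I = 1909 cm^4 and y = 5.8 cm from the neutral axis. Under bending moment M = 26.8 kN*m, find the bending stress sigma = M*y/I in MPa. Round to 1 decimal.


Convert units:
M = 26.8 kN*m = 26800000 N*mm
y = 5.8 cm = 58 mm
I = 1909 cm^4 = 19090000 mm^4
sigma = 26800000 * 58 / 19090000
sigma = 81.4 MPa

81.4


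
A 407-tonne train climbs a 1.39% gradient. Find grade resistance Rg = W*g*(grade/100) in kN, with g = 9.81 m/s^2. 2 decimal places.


Rg = W * 9.81 * grade / 100
Rg = 407 * 9.81 * 1.39 / 100
Rg = 3992.67 * 0.0139
Rg = 55.50 kN

55.50


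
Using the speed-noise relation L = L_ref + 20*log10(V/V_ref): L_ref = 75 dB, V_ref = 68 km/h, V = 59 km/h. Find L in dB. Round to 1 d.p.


V/V_ref = 59 / 68 = 0.867647
log10(0.867647) = -0.061657
20 * -0.061657 = -1.2331
L = 75 + -1.2331 = 73.8 dB

73.8


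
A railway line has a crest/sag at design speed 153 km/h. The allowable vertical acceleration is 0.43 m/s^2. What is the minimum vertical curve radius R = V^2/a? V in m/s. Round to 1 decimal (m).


Convert speed: V = 153 / 3.6 = 42.5 m/s
V^2 = 1806.25 m^2/s^2
R_v = 1806.25 / 0.43
R_v = 4200.6 m

4200.6


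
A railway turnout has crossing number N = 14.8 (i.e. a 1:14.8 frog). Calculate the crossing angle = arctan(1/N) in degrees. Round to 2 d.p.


1/N = 1/14.8 = 0.067568
angle = arctan(0.067568) = 0.067465 rad
angle = 0.067465 * 180/pi = 3.87 degrees

3.87


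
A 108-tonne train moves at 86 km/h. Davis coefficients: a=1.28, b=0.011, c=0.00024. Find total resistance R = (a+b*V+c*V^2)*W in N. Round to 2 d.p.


b*V = 0.011 * 86 = 0.946
c*V^2 = 0.00024 * 7396 = 1.77504
R_per_t = 1.28 + 0.946 + 1.77504 = 4.00104 N/t
R_total = 4.00104 * 108 = 432.11 N

432.11


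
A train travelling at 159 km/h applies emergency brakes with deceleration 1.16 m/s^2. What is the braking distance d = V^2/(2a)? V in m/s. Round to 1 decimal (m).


Convert speed: V = 159 / 3.6 = 44.1667 m/s
V^2 = 1950.6944
d = 1950.6944 / (2 * 1.16)
d = 1950.6944 / 2.32
d = 840.8 m

840.8


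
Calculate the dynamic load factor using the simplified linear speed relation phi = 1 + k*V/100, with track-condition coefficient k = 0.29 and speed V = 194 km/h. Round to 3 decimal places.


phi = 1 + k * V / 100
phi = 1 + 0.29 * 194 / 100
phi = 1 + 0.5626
phi = 1.563

1.563


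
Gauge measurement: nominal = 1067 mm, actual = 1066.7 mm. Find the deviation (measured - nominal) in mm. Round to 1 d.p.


Deviation = measured - nominal
Deviation = 1066.7 - 1067
Deviation = -0.3 mm

-0.3


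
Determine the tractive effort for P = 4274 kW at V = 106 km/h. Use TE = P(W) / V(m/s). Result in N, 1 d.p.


Convert: P = 4274 kW = 4274000 W
V = 106 / 3.6 = 29.4444 m/s
TE = 4274000 / 29.4444
TE = 145154.7 N

145154.7


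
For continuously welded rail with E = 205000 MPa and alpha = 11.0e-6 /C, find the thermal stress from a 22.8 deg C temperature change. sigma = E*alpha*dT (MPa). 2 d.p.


sigma = E * alpha * dT
sigma = 205000 * 11.0e-6 * 22.8
sigma = 2.255 * 22.8
sigma = 51.41 MPa

51.41


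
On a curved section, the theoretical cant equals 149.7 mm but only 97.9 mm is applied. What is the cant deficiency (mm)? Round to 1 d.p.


Cant deficiency = equilibrium cant - actual cant
CD = 149.7 - 97.9
CD = 51.8 mm

51.8


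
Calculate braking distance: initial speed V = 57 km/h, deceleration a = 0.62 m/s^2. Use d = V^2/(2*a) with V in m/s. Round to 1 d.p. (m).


Convert speed: V = 57 / 3.6 = 15.8333 m/s
V^2 = 250.6944
d = 250.6944 / (2 * 0.62)
d = 250.6944 / 1.24
d = 202.2 m

202.2


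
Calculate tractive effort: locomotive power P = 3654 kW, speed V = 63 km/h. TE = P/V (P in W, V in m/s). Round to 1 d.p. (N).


Convert: P = 3654 kW = 3654000 W
V = 63 / 3.6 = 17.5 m/s
TE = 3654000 / 17.5
TE = 208800.0 N

208800.0


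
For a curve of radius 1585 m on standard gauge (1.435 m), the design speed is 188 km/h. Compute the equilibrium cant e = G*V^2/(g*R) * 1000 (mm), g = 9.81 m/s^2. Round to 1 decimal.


Convert speed: V = 188 / 3.6 = 52.2222 m/s
Apply formula: e = 1.435 * 52.2222^2 / (9.81 * 1585)
e = 1.435 * 2727.1605 / 15548.85
e = 0.251689 m = 251.7 mm

251.7


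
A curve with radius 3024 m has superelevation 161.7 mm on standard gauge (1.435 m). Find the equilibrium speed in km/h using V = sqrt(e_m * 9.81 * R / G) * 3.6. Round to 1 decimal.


Convert cant: e = 161.7 mm = 0.1617 m
V_ms = sqrt(0.1617 * 9.81 * 3024 / 1.435)
V_ms = sqrt(3342.788605) = 57.8169 m/s
V = 57.8169 * 3.6 = 208.1 km/h

208.1


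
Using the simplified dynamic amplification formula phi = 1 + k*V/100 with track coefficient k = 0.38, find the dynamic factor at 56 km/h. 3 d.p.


phi = 1 + k * V / 100
phi = 1 + 0.38 * 56 / 100
phi = 1 + 0.2128
phi = 1.213

1.213


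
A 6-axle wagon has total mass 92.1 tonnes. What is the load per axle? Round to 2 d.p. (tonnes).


Load per axle = total weight / number of axles
Load = 92.1 / 6
Load = 15.35 tonnes

15.35


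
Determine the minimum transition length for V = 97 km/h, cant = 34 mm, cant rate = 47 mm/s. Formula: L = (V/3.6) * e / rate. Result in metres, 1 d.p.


Convert speed: V = 97 / 3.6 = 26.9444 m/s
L = 26.9444 * 34 / 47
L = 916.1111 / 47
L = 19.5 m

19.5


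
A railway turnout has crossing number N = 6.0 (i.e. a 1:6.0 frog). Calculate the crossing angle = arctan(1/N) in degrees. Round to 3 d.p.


1/N = 1/6.0 = 0.166667
angle = arctan(0.166667) = 0.165149 rad
angle = 0.165149 * 180/pi = 9.462 degrees

9.462


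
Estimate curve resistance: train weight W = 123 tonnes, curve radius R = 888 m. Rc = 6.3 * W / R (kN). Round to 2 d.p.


Rc = 6.3 * W / R
Rc = 6.3 * 123 / 888
Rc = 774.9 / 888
Rc = 0.87 kN

0.87


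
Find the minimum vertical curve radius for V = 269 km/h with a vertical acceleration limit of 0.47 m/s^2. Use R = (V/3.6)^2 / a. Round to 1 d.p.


Convert speed: V = 269 / 3.6 = 74.7222 m/s
V^2 = 5583.4105 m^2/s^2
R_v = 5583.4105 / 0.47
R_v = 11879.6 m

11879.6


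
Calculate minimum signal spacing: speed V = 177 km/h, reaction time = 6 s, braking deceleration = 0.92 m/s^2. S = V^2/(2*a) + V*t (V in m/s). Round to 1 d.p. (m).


V = 177 / 3.6 = 49.1667 m/s
Braking distance = 49.1667^2 / (2*0.92) = 1313.7832 m
Sighting distance = 49.1667 * 6 = 295.0 m
S = 1313.7832 + 295.0 = 1608.8 m

1608.8


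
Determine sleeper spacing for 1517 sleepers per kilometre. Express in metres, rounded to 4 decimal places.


Spacing = 1000 m / number of sleepers
Spacing = 1000 / 1517
Spacing = 0.6592 m

0.6592


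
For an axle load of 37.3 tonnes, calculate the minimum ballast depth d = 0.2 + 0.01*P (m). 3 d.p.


d = 0.2 + 0.01 * 37.3
d = 0.2 + 0.373
d = 0.573 m

0.573


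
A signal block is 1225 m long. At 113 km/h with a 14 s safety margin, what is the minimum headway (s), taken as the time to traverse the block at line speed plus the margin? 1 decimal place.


V = 113 / 3.6 = 31.3889 m/s
Block traversal time = 1225 / 31.3889 = 39.0265 s
Headway = 39.0265 + 14
Headway = 53.0 s

53.0


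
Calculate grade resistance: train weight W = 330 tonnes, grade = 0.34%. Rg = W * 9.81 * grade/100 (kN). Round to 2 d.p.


Rg = W * 9.81 * grade / 100
Rg = 330 * 9.81 * 0.34 / 100
Rg = 3237.3 * 0.0034
Rg = 11.01 kN

11.01


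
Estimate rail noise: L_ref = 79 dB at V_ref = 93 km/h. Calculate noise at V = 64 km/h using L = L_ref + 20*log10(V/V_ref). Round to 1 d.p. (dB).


V/V_ref = 64 / 93 = 0.688172
log10(0.688172) = -0.162303
20 * -0.162303 = -3.2461
L = 79 + -3.2461 = 75.8 dB

75.8


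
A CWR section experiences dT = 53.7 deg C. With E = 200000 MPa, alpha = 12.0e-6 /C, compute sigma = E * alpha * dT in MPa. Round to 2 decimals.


sigma = E * alpha * dT
sigma = 200000 * 12.0e-6 * 53.7
sigma = 2.4 * 53.7
sigma = 128.88 MPa

128.88


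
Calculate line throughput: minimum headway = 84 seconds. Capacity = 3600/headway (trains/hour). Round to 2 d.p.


Capacity = 3600 / headway
Capacity = 3600 / 84
Capacity = 42.86 trains/hour

42.86


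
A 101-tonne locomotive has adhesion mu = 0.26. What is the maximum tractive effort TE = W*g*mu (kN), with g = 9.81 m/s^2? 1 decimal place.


TE_max = W * g * mu
TE_max = 101 * 9.81 * 0.26
TE_max = 990.81 * 0.26
TE_max = 257.6 kN

257.6


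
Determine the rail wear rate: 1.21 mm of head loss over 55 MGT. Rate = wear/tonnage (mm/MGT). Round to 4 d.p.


Wear rate = total wear / cumulative tonnage
Rate = 1.21 / 55
Rate = 0.0220 mm/MGT

0.0220


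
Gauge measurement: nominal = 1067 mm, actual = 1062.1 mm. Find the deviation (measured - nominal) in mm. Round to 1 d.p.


Deviation = measured - nominal
Deviation = 1062.1 - 1067
Deviation = -4.9 mm

-4.9


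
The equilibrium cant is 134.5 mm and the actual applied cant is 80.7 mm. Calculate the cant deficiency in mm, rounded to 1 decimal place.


Cant deficiency = equilibrium cant - actual cant
CD = 134.5 - 80.7
CD = 53.8 mm

53.8


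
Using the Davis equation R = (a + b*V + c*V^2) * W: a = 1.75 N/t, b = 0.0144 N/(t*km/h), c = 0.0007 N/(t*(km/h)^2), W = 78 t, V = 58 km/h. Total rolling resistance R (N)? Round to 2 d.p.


b*V = 0.0144 * 58 = 0.8352
c*V^2 = 0.0007 * 3364 = 2.3548
R_per_t = 1.75 + 0.8352 + 2.3548 = 4.94 N/t
R_total = 4.94 * 78 = 385.32 N

385.32


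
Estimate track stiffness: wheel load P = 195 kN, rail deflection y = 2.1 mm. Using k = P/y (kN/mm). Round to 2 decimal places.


Track stiffness k = P / y
k = 195 / 2.1
k = 92.86 kN/mm

92.86


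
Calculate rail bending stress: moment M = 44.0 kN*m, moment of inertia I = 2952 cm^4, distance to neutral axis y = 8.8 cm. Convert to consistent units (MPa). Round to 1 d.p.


Convert units:
M = 44.0 kN*m = 44000000 N*mm
y = 8.8 cm = 88 mm
I = 2952 cm^4 = 29520000 mm^4
sigma = 44000000 * 88 / 29520000
sigma = 131.2 MPa

131.2


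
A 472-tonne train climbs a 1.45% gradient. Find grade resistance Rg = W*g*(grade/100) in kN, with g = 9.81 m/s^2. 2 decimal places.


Rg = W * 9.81 * grade / 100
Rg = 472 * 9.81 * 1.45 / 100
Rg = 4630.32 * 0.0145
Rg = 67.14 kN

67.14


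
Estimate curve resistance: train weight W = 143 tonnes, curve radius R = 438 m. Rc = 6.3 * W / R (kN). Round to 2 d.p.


Rc = 6.3 * W / R
Rc = 6.3 * 143 / 438
Rc = 900.9 / 438
Rc = 2.06 kN

2.06


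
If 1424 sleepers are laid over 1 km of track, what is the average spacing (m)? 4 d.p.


Spacing = 1000 m / number of sleepers
Spacing = 1000 / 1424
Spacing = 0.7022 m

0.7022


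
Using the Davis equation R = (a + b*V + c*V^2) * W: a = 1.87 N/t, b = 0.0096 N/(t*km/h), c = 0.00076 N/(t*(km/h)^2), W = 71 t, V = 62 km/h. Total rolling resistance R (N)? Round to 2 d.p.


b*V = 0.0096 * 62 = 0.5952
c*V^2 = 0.00076 * 3844 = 2.92144
R_per_t = 1.87 + 0.5952 + 2.92144 = 5.38664 N/t
R_total = 5.38664 * 71 = 382.45 N

382.45


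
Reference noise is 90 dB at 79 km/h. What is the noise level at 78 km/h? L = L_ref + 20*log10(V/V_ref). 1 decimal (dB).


V/V_ref = 78 / 79 = 0.987342
log10(0.987342) = -0.005532
20 * -0.005532 = -0.1106
L = 90 + -0.1106 = 89.9 dB

89.9


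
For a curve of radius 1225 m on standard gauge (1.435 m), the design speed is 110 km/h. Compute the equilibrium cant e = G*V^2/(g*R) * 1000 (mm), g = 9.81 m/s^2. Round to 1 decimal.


Convert speed: V = 110 / 3.6 = 30.5556 m/s
Apply formula: e = 1.435 * 30.5556^2 / (9.81 * 1225)
e = 1.435 * 933.642 / 12017.25
e = 0.111488 m = 111.5 mm

111.5


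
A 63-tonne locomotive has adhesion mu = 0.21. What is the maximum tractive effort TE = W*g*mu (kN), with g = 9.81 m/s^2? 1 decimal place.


TE_max = W * g * mu
TE_max = 63 * 9.81 * 0.21
TE_max = 618.03 * 0.21
TE_max = 129.8 kN

129.8


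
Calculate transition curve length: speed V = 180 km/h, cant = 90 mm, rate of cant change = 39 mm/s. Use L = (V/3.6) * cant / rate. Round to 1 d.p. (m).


Convert speed: V = 180 / 3.6 = 50.0 m/s
L = 50.0 * 90 / 39
L = 4500.0 / 39
L = 115.4 m

115.4


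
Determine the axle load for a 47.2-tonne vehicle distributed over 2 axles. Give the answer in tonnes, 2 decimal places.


Load per axle = total weight / number of axles
Load = 47.2 / 2
Load = 23.60 tonnes

23.60


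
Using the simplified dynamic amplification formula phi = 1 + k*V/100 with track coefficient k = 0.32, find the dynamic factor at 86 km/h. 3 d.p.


phi = 1 + k * V / 100
phi = 1 + 0.32 * 86 / 100
phi = 1 + 0.2752
phi = 1.275

1.275


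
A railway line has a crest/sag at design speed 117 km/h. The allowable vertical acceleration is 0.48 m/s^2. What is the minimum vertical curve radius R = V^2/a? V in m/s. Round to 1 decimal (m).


Convert speed: V = 117 / 3.6 = 32.5 m/s
V^2 = 1056.25 m^2/s^2
R_v = 1056.25 / 0.48
R_v = 2200.5 m

2200.5


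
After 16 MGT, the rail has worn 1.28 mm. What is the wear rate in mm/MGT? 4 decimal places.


Wear rate = total wear / cumulative tonnage
Rate = 1.28 / 16
Rate = 0.0800 mm/MGT

0.0800


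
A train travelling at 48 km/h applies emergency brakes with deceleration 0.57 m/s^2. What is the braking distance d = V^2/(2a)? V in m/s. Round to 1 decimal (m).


Convert speed: V = 48 / 3.6 = 13.3333 m/s
V^2 = 177.7778
d = 177.7778 / (2 * 0.57)
d = 177.7778 / 1.14
d = 155.9 m

155.9
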